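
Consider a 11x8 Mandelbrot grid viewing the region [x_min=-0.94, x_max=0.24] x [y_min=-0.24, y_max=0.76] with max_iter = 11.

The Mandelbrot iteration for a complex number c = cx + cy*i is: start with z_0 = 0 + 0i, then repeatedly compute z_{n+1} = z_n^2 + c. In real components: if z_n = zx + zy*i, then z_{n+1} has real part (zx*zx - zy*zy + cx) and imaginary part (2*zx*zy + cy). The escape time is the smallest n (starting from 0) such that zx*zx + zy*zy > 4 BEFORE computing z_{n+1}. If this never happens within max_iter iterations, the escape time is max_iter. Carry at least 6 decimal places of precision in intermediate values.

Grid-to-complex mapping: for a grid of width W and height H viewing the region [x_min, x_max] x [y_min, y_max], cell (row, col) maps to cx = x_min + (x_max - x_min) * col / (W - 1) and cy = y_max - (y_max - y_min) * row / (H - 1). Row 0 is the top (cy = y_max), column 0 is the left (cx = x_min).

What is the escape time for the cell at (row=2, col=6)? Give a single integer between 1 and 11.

Answer: 11

Derivation:
z_0 = 0 + 0i, c = -0.2320 + 0.4743i
Iter 1: z = -0.2320 + 0.4743i, |z|^2 = 0.2788
Iter 2: z = -0.4031 + 0.2542i, |z|^2 = 0.2271
Iter 3: z = -0.1341 + 0.2693i, |z|^2 = 0.0905
Iter 4: z = -0.2865 + 0.4020i, |z|^2 = 0.2437
Iter 5: z = -0.3115 + 0.2439i, |z|^2 = 0.1565
Iter 6: z = -0.1944 + 0.3223i, |z|^2 = 0.1417
Iter 7: z = -0.2981 + 0.3489i, |z|^2 = 0.2106
Iter 8: z = -0.2649 + 0.2662i, |z|^2 = 0.1411
Iter 9: z = -0.2327 + 0.3332i, |z|^2 = 0.1652
Iter 10: z = -0.2889 + 0.3192i, |z|^2 = 0.1853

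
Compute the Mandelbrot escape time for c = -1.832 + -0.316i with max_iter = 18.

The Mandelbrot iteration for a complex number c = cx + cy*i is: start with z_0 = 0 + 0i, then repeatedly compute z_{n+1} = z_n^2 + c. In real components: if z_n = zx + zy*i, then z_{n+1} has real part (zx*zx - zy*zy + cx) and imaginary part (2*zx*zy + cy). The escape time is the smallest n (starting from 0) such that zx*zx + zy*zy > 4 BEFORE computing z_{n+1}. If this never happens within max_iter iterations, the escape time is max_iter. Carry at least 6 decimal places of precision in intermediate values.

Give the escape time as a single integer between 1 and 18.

Answer: 3

Derivation:
z_0 = 0 + 0i, c = -1.8320 + -0.3160i
Iter 1: z = -1.8320 + -0.3160i, |z|^2 = 3.4561
Iter 2: z = 1.4244 + 0.8418i, |z|^2 = 2.7375
Iter 3: z = -0.5118 + 2.0821i, |z|^2 = 4.5973
Escaped at iteration 3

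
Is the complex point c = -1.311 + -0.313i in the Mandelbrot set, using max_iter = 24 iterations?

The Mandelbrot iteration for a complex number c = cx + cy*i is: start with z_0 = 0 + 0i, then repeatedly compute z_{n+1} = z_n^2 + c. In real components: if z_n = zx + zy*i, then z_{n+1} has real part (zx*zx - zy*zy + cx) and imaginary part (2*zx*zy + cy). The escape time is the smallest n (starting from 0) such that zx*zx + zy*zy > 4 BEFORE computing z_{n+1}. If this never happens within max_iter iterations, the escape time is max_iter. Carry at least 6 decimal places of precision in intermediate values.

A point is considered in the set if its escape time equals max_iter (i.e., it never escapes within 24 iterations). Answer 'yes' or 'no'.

z_0 = 0 + 0i, c = -1.3110 + -0.3130i
Iter 1: z = -1.3110 + -0.3130i, |z|^2 = 1.8167
Iter 2: z = 0.3098 + 0.5077i, |z|^2 = 0.3537
Iter 3: z = -1.4728 + 0.0015i, |z|^2 = 2.1691
Iter 4: z = 0.8581 + -0.3175i, |z|^2 = 0.8372
Iter 5: z = -0.6754 + -0.8578i, |z|^2 = 1.1920
Iter 6: z = -1.5907 + 0.8458i, |z|^2 = 3.2458
Iter 7: z = 0.5042 + -3.0038i, |z|^2 = 9.2767
Escaped at iteration 7

Answer: no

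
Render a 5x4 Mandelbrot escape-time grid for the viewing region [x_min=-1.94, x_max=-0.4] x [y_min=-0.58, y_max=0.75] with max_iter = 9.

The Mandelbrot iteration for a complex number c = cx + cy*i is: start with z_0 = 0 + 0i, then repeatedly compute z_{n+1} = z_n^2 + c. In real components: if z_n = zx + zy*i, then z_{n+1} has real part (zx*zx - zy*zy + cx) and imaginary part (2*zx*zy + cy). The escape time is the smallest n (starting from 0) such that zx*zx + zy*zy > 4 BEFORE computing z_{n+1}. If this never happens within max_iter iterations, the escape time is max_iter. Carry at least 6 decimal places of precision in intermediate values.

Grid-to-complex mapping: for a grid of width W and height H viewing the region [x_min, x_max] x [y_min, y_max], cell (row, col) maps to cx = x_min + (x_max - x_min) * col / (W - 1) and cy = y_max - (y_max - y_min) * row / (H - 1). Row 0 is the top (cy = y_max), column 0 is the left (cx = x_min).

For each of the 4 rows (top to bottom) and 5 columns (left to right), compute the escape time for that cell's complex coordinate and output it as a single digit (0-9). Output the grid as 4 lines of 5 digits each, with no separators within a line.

Answer: 13347
34999
46999
13459

Derivation:
(row=0, col=0): c = -1.9400 + 0.7500i → escape time 1
(row=0, col=1): c = -1.5550 + 0.7500i → escape time 3
(row=0, col=2): c = -1.1700 + 0.7500i → escape time 3
(row=0, col=3): c = -0.7850 + 0.7500i → escape time 4
(row=0, col=4): c = -0.4000 + 0.7500i → escape time 7
(row=1, col=0): c = -1.9400 + 0.3067i → escape time 3
(row=1, col=1): c = -1.5550 + 0.3067i → escape time 4
(row=1, col=2): c = -1.1700 + 0.3067i → escape time 9
(row=1, col=3): c = -0.7850 + 0.3067i → escape time 9
(row=1, col=4): c = -0.4000 + 0.3067i → escape time 9
(row=2, col=0): c = -1.9400 + -0.1367i → escape time 4
(row=2, col=1): c = -1.5550 + -0.1367i → escape time 6
(row=2, col=2): c = -1.1700 + -0.1367i → escape time 9
(row=2, col=3): c = -0.7850 + -0.1367i → escape time 9
(row=2, col=4): c = -0.4000 + -0.1367i → escape time 9
(row=3, col=0): c = -1.9400 + -0.5800i → escape time 1
(row=3, col=1): c = -1.5550 + -0.5800i → escape time 3
(row=3, col=2): c = -1.1700 + -0.5800i → escape time 4
(row=3, col=3): c = -0.7850 + -0.5800i → escape time 5
(row=3, col=4): c = -0.4000 + -0.5800i → escape time 9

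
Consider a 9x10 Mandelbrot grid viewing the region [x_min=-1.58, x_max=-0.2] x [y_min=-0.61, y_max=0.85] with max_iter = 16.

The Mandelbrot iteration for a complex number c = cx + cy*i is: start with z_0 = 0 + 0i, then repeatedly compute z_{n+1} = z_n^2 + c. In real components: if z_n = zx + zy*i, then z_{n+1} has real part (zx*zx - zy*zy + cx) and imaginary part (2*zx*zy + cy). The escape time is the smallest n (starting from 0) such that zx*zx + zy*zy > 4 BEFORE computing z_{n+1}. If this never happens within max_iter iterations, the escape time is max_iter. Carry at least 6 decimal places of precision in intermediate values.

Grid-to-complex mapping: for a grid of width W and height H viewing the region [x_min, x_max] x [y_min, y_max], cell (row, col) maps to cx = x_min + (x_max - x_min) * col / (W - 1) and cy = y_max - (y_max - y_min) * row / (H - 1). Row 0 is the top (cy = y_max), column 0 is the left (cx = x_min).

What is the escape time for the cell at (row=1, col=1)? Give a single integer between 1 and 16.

Answer: 3

Derivation:
z_0 = 0 + 0i, c = -1.4075 + 0.6878i
Iter 1: z = -1.4075 + 0.6878i, |z|^2 = 2.4541
Iter 2: z = 0.1005 + -1.2483i, |z|^2 = 1.5684
Iter 3: z = -2.9557 + 0.4368i, |z|^2 = 8.9269
Escaped at iteration 3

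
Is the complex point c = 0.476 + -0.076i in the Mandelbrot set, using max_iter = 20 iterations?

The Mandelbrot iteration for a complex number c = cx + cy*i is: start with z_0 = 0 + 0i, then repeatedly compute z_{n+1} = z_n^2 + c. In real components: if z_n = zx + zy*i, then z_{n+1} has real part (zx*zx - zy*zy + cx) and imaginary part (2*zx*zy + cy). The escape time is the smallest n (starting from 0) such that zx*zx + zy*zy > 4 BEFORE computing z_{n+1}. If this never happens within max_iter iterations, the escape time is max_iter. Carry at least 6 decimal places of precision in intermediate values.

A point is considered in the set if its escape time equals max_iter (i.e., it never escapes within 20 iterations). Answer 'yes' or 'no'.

Answer: no

Derivation:
z_0 = 0 + 0i, c = 0.4760 + -0.0760i
Iter 1: z = 0.4760 + -0.0760i, |z|^2 = 0.2324
Iter 2: z = 0.6968 + -0.1484i, |z|^2 = 0.5075
Iter 3: z = 0.9395 + -0.2827i, |z|^2 = 0.9626
Iter 4: z = 1.2788 + -0.6073i, |z|^2 = 2.0040
Iter 5: z = 1.7424 + -1.6291i, |z|^2 = 5.6902
Escaped at iteration 5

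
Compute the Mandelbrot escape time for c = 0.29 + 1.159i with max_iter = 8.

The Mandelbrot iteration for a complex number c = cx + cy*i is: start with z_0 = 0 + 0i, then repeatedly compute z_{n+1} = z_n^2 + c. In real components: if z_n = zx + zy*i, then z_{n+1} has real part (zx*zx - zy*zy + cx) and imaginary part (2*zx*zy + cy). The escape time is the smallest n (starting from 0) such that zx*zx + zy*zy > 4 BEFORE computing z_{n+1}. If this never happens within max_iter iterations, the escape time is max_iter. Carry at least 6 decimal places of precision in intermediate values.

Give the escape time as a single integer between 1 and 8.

z_0 = 0 + 0i, c = 0.2900 + 1.1590i
Iter 1: z = 0.2900 + 1.1590i, |z|^2 = 1.4274
Iter 2: z = -0.9692 + 1.8312i, |z|^2 = 4.2927
Escaped at iteration 2

Answer: 2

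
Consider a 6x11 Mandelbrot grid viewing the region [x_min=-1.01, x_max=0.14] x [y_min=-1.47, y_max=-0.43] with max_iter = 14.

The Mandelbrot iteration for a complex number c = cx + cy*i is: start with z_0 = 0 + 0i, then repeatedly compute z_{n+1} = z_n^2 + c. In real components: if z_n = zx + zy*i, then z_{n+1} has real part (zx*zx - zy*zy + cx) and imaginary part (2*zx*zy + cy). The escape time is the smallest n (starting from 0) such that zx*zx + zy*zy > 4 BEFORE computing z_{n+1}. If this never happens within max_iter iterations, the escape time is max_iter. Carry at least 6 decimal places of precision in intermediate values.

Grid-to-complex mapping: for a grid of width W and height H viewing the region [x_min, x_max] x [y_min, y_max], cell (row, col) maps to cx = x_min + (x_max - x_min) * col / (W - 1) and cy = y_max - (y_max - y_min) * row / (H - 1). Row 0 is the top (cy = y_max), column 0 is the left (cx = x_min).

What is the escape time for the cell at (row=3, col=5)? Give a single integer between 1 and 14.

z_0 = 0 + 0i, c = 0.1400 + -0.7420i
Iter 1: z = 0.1400 + -0.7420i, |z|^2 = 0.5702
Iter 2: z = -0.3910 + -0.9498i, |z|^2 = 1.0549
Iter 3: z = -0.6092 + 0.0006i, |z|^2 = 0.3711
Iter 4: z = 0.5111 + -0.7428i, |z|^2 = 0.8130
Iter 5: z = -0.1505 + -1.5013i, |z|^2 = 2.2765
Iter 6: z = -2.0912 + -0.2901i, |z|^2 = 4.4575
Escaped at iteration 6

Answer: 6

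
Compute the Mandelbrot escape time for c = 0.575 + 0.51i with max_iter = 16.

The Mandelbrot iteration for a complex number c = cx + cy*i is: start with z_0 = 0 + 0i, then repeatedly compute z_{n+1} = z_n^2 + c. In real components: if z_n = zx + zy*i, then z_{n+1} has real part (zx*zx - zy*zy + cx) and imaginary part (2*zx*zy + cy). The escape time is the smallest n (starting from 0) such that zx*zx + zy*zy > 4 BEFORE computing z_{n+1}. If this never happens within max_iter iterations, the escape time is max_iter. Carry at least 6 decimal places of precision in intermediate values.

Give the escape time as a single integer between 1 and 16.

Answer: 4

Derivation:
z_0 = 0 + 0i, c = 0.5750 + 0.5100i
Iter 1: z = 0.5750 + 0.5100i, |z|^2 = 0.5907
Iter 2: z = 0.6455 + 1.0965i, |z|^2 = 1.6190
Iter 3: z = -0.2106 + 1.9256i, |z|^2 = 3.7524
Iter 4: z = -3.0887 + -0.3011i, |z|^2 = 9.6309
Escaped at iteration 4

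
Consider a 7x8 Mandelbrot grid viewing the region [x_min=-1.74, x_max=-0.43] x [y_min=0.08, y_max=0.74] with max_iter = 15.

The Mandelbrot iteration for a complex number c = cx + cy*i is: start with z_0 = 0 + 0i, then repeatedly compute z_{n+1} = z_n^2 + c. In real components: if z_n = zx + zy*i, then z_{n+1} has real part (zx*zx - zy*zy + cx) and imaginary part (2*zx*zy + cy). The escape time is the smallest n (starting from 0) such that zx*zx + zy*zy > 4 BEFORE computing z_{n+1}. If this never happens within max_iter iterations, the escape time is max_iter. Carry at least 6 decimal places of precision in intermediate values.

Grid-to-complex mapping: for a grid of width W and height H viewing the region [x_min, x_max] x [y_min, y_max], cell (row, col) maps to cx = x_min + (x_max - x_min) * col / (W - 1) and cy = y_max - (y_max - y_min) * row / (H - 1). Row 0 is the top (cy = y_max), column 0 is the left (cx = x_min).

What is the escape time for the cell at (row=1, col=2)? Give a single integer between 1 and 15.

z_0 = 0 + 0i, c = -1.3033 + 0.6457i
Iter 1: z = -1.3033 + 0.6457i, |z|^2 = 2.1156
Iter 2: z = -0.0216 + -1.0374i, |z|^2 = 1.0768
Iter 3: z = -2.3792 + 0.6905i, |z|^2 = 6.1373
Escaped at iteration 3

Answer: 3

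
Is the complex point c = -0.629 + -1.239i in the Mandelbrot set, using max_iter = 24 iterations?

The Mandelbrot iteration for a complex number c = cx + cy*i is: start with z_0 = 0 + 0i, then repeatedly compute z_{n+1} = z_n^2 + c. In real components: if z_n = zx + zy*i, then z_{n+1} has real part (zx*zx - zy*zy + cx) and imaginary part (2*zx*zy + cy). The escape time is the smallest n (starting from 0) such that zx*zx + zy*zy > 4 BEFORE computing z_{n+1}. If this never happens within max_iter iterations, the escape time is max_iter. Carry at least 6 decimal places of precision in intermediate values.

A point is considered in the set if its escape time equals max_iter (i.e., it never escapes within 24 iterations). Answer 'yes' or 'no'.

z_0 = 0 + 0i, c = -0.6290 + -1.2390i
Iter 1: z = -0.6290 + -1.2390i, |z|^2 = 1.9308
Iter 2: z = -1.7685 + 0.3197i, |z|^2 = 3.2297
Iter 3: z = 2.3963 + -2.3696i, |z|^2 = 11.3576
Escaped at iteration 3

Answer: no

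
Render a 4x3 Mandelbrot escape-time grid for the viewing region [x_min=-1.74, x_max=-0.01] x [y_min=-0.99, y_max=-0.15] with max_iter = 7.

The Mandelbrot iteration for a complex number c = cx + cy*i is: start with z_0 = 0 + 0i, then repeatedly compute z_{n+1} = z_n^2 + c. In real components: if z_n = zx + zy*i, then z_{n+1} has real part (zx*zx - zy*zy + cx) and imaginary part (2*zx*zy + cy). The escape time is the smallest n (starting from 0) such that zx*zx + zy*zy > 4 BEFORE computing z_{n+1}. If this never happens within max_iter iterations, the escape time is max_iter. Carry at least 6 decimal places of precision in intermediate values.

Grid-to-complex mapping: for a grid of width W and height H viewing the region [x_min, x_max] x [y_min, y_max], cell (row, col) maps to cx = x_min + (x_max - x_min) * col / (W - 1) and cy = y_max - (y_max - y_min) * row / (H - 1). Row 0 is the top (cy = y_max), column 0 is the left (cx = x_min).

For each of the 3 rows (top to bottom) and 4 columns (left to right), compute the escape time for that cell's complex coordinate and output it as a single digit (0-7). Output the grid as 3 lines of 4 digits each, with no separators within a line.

(row=0, col=0): c = -1.7400 + -0.1500i → escape time 4
(row=0, col=1): c = -1.1633 + -0.1500i → escape time 7
(row=0, col=2): c = -0.5867 + -0.1500i → escape time 7
(row=0, col=3): c = -0.0100 + -0.1500i → escape time 7
(row=1, col=0): c = -1.7400 + -0.5700i → escape time 3
(row=1, col=1): c = -1.1633 + -0.5700i → escape time 4
(row=1, col=2): c = -0.5867 + -0.5700i → escape time 7
(row=1, col=3): c = -0.0100 + -0.5700i → escape time 7
(row=2, col=0): c = -1.7400 + -0.9900i → escape time 1
(row=2, col=1): c = -1.1633 + -0.9900i → escape time 3
(row=2, col=2): c = -0.5867 + -0.9900i → escape time 4
(row=2, col=3): c = -0.0100 + -0.9900i → escape time 7

Answer: 4777
3477
1347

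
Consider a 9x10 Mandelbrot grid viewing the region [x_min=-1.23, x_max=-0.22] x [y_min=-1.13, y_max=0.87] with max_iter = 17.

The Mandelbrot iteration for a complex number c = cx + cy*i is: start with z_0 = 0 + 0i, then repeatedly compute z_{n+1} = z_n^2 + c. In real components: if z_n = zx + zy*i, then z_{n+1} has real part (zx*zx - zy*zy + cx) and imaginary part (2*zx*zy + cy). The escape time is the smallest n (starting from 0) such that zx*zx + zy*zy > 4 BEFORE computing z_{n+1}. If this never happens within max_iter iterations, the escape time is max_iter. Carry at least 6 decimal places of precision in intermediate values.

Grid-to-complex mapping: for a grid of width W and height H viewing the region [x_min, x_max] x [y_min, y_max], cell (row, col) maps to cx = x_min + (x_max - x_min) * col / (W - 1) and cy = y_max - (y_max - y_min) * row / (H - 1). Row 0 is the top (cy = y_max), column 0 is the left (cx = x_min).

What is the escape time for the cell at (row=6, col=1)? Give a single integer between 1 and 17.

z_0 = 0 + 0i, c = -1.1038 + -0.4633i
Iter 1: z = -1.1038 + -0.4633i, |z|^2 = 1.4329
Iter 2: z = -0.1002 + 0.5595i, |z|^2 = 0.3230
Iter 3: z = -1.4067 + -0.5754i, |z|^2 = 2.3100
Iter 4: z = 0.5440 + 1.1556i, |z|^2 = 1.6313
Iter 5: z = -2.1431 + 0.7940i, |z|^2 = 5.2233
Escaped at iteration 5

Answer: 5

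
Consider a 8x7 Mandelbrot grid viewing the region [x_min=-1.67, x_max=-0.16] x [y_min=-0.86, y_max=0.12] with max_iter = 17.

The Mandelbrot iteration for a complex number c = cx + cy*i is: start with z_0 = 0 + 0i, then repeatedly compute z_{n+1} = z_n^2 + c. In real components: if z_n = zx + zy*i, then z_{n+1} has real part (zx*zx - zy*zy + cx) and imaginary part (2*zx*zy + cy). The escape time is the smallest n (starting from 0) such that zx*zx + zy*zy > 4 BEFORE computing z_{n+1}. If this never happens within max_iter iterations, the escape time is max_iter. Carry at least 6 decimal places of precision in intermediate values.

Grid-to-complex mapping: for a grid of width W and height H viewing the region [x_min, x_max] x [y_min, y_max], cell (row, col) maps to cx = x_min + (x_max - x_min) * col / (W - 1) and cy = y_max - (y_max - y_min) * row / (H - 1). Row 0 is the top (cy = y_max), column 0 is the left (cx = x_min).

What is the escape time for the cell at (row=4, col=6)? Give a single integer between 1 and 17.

Answer: 17

Derivation:
z_0 = 0 + 0i, c = -0.3757 + -0.5333i
Iter 1: z = -0.3757 + -0.5333i, |z|^2 = 0.4256
Iter 2: z = -0.5190 + -0.1326i, |z|^2 = 0.2869
Iter 3: z = -0.1239 + -0.3957i, |z|^2 = 0.1720
Iter 4: z = -0.5170 + -0.4352i, |z|^2 = 0.4567
Iter 5: z = -0.2979 + -0.0833i, |z|^2 = 0.0957
Iter 6: z = -0.2939 + -0.4837i, |z|^2 = 0.3203
Iter 7: z = -0.5233 + -0.2490i, |z|^2 = 0.3358
Iter 8: z = -0.1639 + -0.2727i, |z|^2 = 0.1012
Iter 9: z = -0.4232 + -0.4439i, |z|^2 = 0.3762
Iter 10: z = -0.3937 + -0.1576i, |z|^2 = 0.1798
Iter 11: z = -0.2456 + -0.4093i, |z|^2 = 0.2278
Iter 12: z = -0.4829 + -0.3323i, |z|^2 = 0.3437
Iter 13: z = -0.2529 + -0.2124i, |z|^2 = 0.1091
Iter 14: z = -0.3568 + -0.4259i, |z|^2 = 0.3087
Iter 15: z = -0.4298 + -0.2294i, |z|^2 = 0.2373
Iter 16: z = -0.2436 + -0.3362i, |z|^2 = 0.1724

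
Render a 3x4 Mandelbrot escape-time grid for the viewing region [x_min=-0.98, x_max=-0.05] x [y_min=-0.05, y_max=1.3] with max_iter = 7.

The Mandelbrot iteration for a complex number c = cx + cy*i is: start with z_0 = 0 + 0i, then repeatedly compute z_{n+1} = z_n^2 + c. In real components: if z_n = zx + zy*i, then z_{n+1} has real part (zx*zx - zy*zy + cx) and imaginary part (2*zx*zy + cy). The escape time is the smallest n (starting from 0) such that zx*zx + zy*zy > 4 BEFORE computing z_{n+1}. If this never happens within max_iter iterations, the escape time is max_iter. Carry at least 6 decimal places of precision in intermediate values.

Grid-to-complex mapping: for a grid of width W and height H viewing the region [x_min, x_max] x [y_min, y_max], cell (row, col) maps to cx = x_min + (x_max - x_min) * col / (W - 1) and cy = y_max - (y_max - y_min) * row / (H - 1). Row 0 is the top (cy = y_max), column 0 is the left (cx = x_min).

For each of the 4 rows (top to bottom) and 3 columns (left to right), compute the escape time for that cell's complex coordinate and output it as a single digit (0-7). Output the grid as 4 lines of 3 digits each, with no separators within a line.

Answer: 232
357
777
777

Derivation:
(row=0, col=0): c = -0.9800 + 1.3000i → escape time 2
(row=0, col=1): c = -0.5150 + 1.3000i → escape time 3
(row=0, col=2): c = -0.0500 + 1.3000i → escape time 2
(row=1, col=0): c = -0.9800 + 0.8500i → escape time 3
(row=1, col=1): c = -0.5150 + 0.8500i → escape time 5
(row=1, col=2): c = -0.0500 + 0.8500i → escape time 7
(row=2, col=0): c = -0.9800 + 0.4000i → escape time 7
(row=2, col=1): c = -0.5150 + 0.4000i → escape time 7
(row=2, col=2): c = -0.0500 + 0.4000i → escape time 7
(row=3, col=0): c = -0.9800 + -0.0500i → escape time 7
(row=3, col=1): c = -0.5150 + -0.0500i → escape time 7
(row=3, col=2): c = -0.0500 + -0.0500i → escape time 7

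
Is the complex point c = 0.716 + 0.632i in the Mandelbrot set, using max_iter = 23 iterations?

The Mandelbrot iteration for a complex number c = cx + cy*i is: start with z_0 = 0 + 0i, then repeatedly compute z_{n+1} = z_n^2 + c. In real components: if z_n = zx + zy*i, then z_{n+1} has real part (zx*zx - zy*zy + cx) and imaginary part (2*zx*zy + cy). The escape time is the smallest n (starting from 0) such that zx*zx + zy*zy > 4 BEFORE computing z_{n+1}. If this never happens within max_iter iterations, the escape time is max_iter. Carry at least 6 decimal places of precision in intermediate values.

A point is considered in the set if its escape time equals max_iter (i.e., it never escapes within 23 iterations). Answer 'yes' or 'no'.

z_0 = 0 + 0i, c = 0.7160 + 0.6320i
Iter 1: z = 0.7160 + 0.6320i, |z|^2 = 0.9121
Iter 2: z = 0.8292 + 1.5370i, |z|^2 = 3.0501
Iter 3: z = -0.9588 + 3.1811i, |z|^2 = 11.0387
Escaped at iteration 3

Answer: no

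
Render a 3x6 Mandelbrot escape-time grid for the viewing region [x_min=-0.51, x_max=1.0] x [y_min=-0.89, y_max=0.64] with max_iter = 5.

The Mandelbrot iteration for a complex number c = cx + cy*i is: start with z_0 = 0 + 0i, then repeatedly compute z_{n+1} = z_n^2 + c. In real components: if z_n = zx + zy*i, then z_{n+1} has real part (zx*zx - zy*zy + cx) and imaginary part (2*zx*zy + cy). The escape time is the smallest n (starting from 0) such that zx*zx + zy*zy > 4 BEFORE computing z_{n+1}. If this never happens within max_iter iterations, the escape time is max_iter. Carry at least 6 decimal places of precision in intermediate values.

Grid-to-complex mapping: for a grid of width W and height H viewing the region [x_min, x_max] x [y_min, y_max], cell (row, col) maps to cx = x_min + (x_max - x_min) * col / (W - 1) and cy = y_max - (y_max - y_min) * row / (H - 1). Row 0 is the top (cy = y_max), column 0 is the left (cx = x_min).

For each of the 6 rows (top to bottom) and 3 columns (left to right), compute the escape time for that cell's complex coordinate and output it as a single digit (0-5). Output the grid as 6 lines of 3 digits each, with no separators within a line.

(row=0, col=0): c = -0.5100 + 0.6400i → escape time 5
(row=0, col=1): c = 0.2450 + 0.6400i → escape time 5
(row=0, col=2): c = 1.0000 + 0.6400i → escape time 2
(row=1, col=0): c = -0.5100 + 0.3340i → escape time 5
(row=1, col=1): c = 0.2450 + 0.3340i → escape time 5
(row=1, col=2): c = 1.0000 + 0.3340i → escape time 2
(row=2, col=0): c = -0.5100 + 0.0280i → escape time 5
(row=2, col=1): c = 0.2450 + 0.0280i → escape time 5
(row=2, col=2): c = 1.0000 + 0.0280i → escape time 2
(row=3, col=0): c = -0.5100 + -0.2780i → escape time 5
(row=3, col=1): c = 0.2450 + -0.2780i → escape time 5
(row=3, col=2): c = 1.0000 + -0.2780i → escape time 2
(row=4, col=0): c = -0.5100 + -0.5840i → escape time 5
(row=4, col=1): c = 0.2450 + -0.5840i → escape time 5
(row=4, col=2): c = 1.0000 + -0.5840i → escape time 2
(row=5, col=0): c = -0.5100 + -0.8900i → escape time 4
(row=5, col=1): c = 0.2450 + -0.8900i → escape time 4
(row=5, col=2): c = 1.0000 + -0.8900i → escape time 2

Answer: 552
552
552
552
552
442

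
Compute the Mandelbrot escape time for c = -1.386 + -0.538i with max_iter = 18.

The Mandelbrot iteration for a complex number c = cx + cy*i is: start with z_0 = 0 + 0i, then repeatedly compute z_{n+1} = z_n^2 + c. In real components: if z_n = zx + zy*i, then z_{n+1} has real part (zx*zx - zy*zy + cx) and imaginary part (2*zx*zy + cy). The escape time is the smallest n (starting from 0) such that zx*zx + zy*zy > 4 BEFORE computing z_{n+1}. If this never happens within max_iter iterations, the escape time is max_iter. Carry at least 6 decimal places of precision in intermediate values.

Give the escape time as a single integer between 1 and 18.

Answer: 3

Derivation:
z_0 = 0 + 0i, c = -1.3860 + -0.5380i
Iter 1: z = -1.3860 + -0.5380i, |z|^2 = 2.2104
Iter 2: z = 0.2456 + 0.9533i, |z|^2 = 0.9691
Iter 3: z = -2.2346 + -0.0698i, |z|^2 = 4.9981
Escaped at iteration 3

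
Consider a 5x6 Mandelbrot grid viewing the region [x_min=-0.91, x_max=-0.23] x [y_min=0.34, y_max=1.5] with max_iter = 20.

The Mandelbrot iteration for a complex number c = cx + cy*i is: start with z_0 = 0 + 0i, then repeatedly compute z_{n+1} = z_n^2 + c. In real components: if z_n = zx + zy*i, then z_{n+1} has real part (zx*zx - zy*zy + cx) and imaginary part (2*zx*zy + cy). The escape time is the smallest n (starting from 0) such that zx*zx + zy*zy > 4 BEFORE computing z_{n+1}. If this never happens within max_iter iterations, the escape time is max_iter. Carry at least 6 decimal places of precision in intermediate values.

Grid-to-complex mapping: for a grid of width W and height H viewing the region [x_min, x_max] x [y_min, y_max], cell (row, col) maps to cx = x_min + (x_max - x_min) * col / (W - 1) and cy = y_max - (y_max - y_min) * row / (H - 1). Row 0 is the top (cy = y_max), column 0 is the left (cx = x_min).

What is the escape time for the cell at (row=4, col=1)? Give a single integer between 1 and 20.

Answer: 6

Derivation:
z_0 = 0 + 0i, c = -0.7400 + 0.5720i
Iter 1: z = -0.7400 + 0.5720i, |z|^2 = 0.8748
Iter 2: z = -0.5196 + -0.2746i, |z|^2 = 0.3454
Iter 3: z = -0.5454 + 0.8573i, |z|^2 = 1.0325
Iter 4: z = -1.1775 + -0.3632i, |z|^2 = 1.5184
Iter 5: z = 0.5146 + 1.4273i, |z|^2 = 2.3020
Iter 6: z = -2.5124 + 2.0411i, |z|^2 = 10.4779
Escaped at iteration 6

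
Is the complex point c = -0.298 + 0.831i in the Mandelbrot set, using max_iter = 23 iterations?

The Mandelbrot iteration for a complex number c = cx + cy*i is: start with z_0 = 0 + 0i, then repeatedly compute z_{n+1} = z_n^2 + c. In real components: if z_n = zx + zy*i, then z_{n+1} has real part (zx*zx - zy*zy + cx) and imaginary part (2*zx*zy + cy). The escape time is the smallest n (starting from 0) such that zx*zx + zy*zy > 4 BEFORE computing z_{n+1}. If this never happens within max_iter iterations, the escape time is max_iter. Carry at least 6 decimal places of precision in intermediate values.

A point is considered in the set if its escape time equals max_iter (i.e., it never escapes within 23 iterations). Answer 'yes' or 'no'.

Answer: no

Derivation:
z_0 = 0 + 0i, c = -0.2980 + 0.8310i
Iter 1: z = -0.2980 + 0.8310i, |z|^2 = 0.7794
Iter 2: z = -0.8998 + 0.3357i, |z|^2 = 0.9223
Iter 3: z = 0.3989 + 0.2269i, |z|^2 = 0.2105
Iter 4: z = -0.1904 + 1.0120i, |z|^2 = 1.0603
Iter 5: z = -1.2858 + 0.4457i, |z|^2 = 1.8520
Iter 6: z = 1.1567 + -0.3151i, |z|^2 = 1.4373
Iter 7: z = 0.9407 + 0.1019i, |z|^2 = 0.8954
Iter 8: z = 0.5766 + 1.0228i, |z|^2 = 1.3786
Iter 9: z = -1.0117 + 2.0104i, |z|^2 = 5.0654
Escaped at iteration 9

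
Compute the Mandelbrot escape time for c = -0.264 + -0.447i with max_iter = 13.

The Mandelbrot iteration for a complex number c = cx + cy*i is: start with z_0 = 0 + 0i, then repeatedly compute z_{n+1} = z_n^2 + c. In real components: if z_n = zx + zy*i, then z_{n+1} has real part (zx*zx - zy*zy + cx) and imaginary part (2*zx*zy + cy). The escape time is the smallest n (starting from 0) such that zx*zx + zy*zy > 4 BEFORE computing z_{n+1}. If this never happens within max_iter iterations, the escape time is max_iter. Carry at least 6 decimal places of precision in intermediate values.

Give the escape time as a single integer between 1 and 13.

Answer: 13

Derivation:
z_0 = 0 + 0i, c = -0.2640 + -0.4470i
Iter 1: z = -0.2640 + -0.4470i, |z|^2 = 0.2695
Iter 2: z = -0.3941 + -0.2110i, |z|^2 = 0.1998
Iter 3: z = -0.1532 + -0.2807i, |z|^2 = 0.1023
Iter 4: z = -0.3193 + -0.3610i, |z|^2 = 0.2323
Iter 5: z = -0.2924 + -0.2164i, |z|^2 = 0.1323
Iter 6: z = -0.2254 + -0.3204i, |z|^2 = 0.1535
Iter 7: z = -0.3159 + -0.3026i, |z|^2 = 0.1913
Iter 8: z = -0.2558 + -0.2559i, |z|^2 = 0.1309
Iter 9: z = -0.2640 + -0.3161i, |z|^2 = 0.1697
Iter 10: z = -0.2942 + -0.2801i, |z|^2 = 0.1650
Iter 11: z = -0.2559 + -0.2822i, |z|^2 = 0.1451
Iter 12: z = -0.2782 + -0.3026i, |z|^2 = 0.1689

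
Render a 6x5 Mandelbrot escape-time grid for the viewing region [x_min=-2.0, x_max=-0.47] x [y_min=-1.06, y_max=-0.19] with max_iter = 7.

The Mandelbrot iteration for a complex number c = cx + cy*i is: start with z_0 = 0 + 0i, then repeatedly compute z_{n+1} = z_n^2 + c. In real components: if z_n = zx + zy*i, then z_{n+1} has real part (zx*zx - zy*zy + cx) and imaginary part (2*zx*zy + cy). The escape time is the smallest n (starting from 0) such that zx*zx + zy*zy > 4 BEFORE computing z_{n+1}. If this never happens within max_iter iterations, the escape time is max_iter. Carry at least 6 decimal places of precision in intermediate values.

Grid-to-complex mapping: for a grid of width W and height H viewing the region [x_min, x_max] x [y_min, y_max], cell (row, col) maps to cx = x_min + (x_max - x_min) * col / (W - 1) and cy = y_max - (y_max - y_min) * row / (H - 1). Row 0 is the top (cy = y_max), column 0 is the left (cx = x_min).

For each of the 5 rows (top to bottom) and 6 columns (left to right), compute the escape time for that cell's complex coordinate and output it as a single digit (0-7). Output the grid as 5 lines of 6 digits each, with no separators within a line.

(row=0, col=0): c = -2.0000 + -0.1900i → escape time 1
(row=0, col=1): c = -1.6940 + -0.1900i → escape time 4
(row=0, col=2): c = -1.3880 + -0.1900i → escape time 7
(row=0, col=3): c = -1.0820 + -0.1900i → escape time 7
(row=0, col=4): c = -0.7760 + -0.1900i → escape time 7
(row=0, col=5): c = -0.4700 + -0.1900i → escape time 7
(row=1, col=0): c = -2.0000 + -0.4075i → escape time 1
(row=1, col=1): c = -1.6940 + -0.4075i → escape time 3
(row=1, col=2): c = -1.3880 + -0.4075i → escape time 5
(row=1, col=3): c = -1.0820 + -0.4075i → escape time 7
(row=1, col=4): c = -0.7760 + -0.4075i → escape time 7
(row=1, col=5): c = -0.4700 + -0.4075i → escape time 7
(row=2, col=0): c = -2.0000 + -0.6250i → escape time 1
(row=2, col=1): c = -1.6940 + -0.6250i → escape time 3
(row=2, col=2): c = -1.3880 + -0.6250i → escape time 3
(row=2, col=3): c = -1.0820 + -0.6250i → escape time 4
(row=2, col=4): c = -0.7760 + -0.6250i → escape time 5
(row=2, col=5): c = -0.4700 + -0.6250i → escape time 7
(row=3, col=0): c = -2.0000 + -0.8425i → escape time 1
(row=3, col=1): c = -1.6940 + -0.8425i → escape time 2
(row=3, col=2): c = -1.3880 + -0.8425i → escape time 3
(row=3, col=3): c = -1.0820 + -0.8425i → escape time 3
(row=3, col=4): c = -0.7760 + -0.8425i → escape time 4
(row=3, col=5): c = -0.4700 + -0.8425i → escape time 5
(row=4, col=0): c = -2.0000 + -1.0600i → escape time 1
(row=4, col=1): c = -1.6940 + -1.0600i → escape time 2
(row=4, col=2): c = -1.3880 + -1.0600i → escape time 3
(row=4, col=3): c = -1.0820 + -1.0600i → escape time 3
(row=4, col=4): c = -0.7760 + -1.0600i → escape time 3
(row=4, col=5): c = -0.4700 + -1.0600i → escape time 4

Answer: 147777
135777
133457
123345
123334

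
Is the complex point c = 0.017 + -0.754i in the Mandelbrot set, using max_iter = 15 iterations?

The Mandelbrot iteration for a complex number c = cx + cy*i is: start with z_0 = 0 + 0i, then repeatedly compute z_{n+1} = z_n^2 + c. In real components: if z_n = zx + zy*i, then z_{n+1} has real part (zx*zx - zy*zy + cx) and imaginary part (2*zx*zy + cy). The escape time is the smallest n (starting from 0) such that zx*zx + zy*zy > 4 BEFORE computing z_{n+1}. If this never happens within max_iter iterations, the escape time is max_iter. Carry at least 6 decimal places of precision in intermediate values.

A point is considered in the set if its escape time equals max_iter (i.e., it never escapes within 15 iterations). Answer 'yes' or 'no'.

z_0 = 0 + 0i, c = 0.0170 + -0.7540i
Iter 1: z = 0.0170 + -0.7540i, |z|^2 = 0.5688
Iter 2: z = -0.5512 + -0.7796i, |z|^2 = 0.9117
Iter 3: z = -0.2870 + 0.1055i, |z|^2 = 0.0935
Iter 4: z = 0.0882 + -0.8146i, |z|^2 = 0.6713
Iter 5: z = -0.6387 + -0.8977i, |z|^2 = 1.2139
Iter 6: z = -0.3809 + 0.3928i, |z|^2 = 0.2994
Iter 7: z = 0.0078 + -1.0533i, |z|^2 = 1.1095
Iter 8: z = -1.0923 + -0.7705i, |z|^2 = 1.7868
Iter 9: z = 0.6165 + 0.9293i, |z|^2 = 1.2436
Iter 10: z = -0.4664 + 0.3918i, |z|^2 = 0.3711
Iter 11: z = 0.0810 + -1.1195i, |z|^2 = 1.2598
Iter 12: z = -1.2297 + -0.9353i, |z|^2 = 2.3871
Iter 13: z = 0.6544 + 1.5464i, |z|^2 = 2.8196
Iter 14: z = -1.9462 + 1.2698i, |z|^2 = 5.4001
Escaped at iteration 14

Answer: no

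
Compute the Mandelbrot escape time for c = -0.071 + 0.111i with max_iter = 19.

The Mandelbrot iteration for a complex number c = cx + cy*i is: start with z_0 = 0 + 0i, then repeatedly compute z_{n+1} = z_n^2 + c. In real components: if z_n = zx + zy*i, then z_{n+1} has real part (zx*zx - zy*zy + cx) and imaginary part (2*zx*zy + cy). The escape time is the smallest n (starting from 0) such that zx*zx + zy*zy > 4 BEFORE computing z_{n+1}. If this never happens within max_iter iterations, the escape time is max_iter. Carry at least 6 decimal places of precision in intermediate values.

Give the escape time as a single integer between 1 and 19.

Answer: 19

Derivation:
z_0 = 0 + 0i, c = -0.0710 + 0.1110i
Iter 1: z = -0.0710 + 0.1110i, |z|^2 = 0.0174
Iter 2: z = -0.0783 + 0.0952i, |z|^2 = 0.0152
Iter 3: z = -0.0739 + 0.0961i, |z|^2 = 0.0147
Iter 4: z = -0.0748 + 0.0968i, |z|^2 = 0.0150
Iter 5: z = -0.0748 + 0.0965i, |z|^2 = 0.0149
Iter 6: z = -0.0747 + 0.0966i, |z|^2 = 0.0149
Iter 7: z = -0.0747 + 0.0966i, |z|^2 = 0.0149
Iter 8: z = -0.0747 + 0.0966i, |z|^2 = 0.0149
Iter 9: z = -0.0747 + 0.0966i, |z|^2 = 0.0149
Iter 10: z = -0.0747 + 0.0966i, |z|^2 = 0.0149
Iter 11: z = -0.0747 + 0.0966i, |z|^2 = 0.0149
Iter 12: z = -0.0747 + 0.0966i, |z|^2 = 0.0149
Iter 13: z = -0.0747 + 0.0966i, |z|^2 = 0.0149
Iter 14: z = -0.0747 + 0.0966i, |z|^2 = 0.0149
Iter 15: z = -0.0747 + 0.0966i, |z|^2 = 0.0149
Iter 16: z = -0.0747 + 0.0966i, |z|^2 = 0.0149
Iter 17: z = -0.0747 + 0.0966i, |z|^2 = 0.0149
Iter 18: z = -0.0747 + 0.0966i, |z|^2 = 0.0149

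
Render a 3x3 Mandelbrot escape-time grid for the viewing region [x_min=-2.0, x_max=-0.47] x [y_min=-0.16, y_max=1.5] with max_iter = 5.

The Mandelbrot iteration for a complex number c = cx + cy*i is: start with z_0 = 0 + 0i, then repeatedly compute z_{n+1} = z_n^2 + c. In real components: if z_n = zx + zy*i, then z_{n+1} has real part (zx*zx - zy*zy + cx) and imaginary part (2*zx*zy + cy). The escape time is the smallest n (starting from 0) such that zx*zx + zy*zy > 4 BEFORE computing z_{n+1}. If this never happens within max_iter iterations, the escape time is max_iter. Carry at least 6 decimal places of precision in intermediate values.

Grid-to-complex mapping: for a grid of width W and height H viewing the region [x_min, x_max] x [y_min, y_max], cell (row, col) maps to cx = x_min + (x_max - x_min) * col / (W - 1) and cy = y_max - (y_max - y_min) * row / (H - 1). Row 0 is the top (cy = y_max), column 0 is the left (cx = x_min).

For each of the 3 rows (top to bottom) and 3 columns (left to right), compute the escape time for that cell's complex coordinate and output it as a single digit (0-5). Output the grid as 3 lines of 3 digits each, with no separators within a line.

(row=0, col=0): c = -2.0000 + 1.5000i → escape time 1
(row=0, col=1): c = -1.2350 + 1.5000i → escape time 2
(row=0, col=2): c = -0.4700 + 1.5000i → escape time 2
(row=1, col=0): c = -2.0000 + 0.6700i → escape time 1
(row=1, col=1): c = -1.2350 + 0.6700i → escape time 3
(row=1, col=2): c = -0.4700 + 0.6700i → escape time 5
(row=2, col=0): c = -2.0000 + -0.1600i → escape time 1
(row=2, col=1): c = -1.2350 + -0.1600i → escape time 5
(row=2, col=2): c = -0.4700 + -0.1600i → escape time 5

Answer: 122
135
155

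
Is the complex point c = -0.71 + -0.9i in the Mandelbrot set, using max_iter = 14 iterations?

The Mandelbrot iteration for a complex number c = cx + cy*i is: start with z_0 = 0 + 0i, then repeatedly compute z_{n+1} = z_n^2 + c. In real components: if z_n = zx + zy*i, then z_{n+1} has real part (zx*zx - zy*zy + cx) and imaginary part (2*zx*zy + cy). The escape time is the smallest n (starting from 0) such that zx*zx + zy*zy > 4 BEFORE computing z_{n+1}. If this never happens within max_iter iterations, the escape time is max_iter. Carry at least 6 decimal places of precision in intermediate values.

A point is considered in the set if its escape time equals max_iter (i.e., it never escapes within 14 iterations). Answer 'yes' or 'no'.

Answer: no

Derivation:
z_0 = 0 + 0i, c = -0.7100 + -0.9000i
Iter 1: z = -0.7100 + -0.9000i, |z|^2 = 1.3141
Iter 2: z = -1.0159 + 0.3780i, |z|^2 = 1.1749
Iter 3: z = 0.1792 + -1.6680i, |z|^2 = 2.8144
Iter 4: z = -3.4602 + -1.4977i, |z|^2 = 14.2161
Escaped at iteration 4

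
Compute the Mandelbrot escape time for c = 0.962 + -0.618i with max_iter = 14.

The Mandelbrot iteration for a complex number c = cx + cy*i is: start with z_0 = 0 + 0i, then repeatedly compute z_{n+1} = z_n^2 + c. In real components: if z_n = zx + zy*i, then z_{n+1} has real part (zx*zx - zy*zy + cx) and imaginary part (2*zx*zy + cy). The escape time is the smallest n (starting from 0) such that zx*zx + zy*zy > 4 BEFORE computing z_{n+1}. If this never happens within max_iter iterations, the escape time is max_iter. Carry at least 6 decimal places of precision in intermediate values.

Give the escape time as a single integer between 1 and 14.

Answer: 2

Derivation:
z_0 = 0 + 0i, c = 0.9620 + -0.6180i
Iter 1: z = 0.9620 + -0.6180i, |z|^2 = 1.3074
Iter 2: z = 1.5055 + -1.8070i, |z|^2 = 5.5320
Escaped at iteration 2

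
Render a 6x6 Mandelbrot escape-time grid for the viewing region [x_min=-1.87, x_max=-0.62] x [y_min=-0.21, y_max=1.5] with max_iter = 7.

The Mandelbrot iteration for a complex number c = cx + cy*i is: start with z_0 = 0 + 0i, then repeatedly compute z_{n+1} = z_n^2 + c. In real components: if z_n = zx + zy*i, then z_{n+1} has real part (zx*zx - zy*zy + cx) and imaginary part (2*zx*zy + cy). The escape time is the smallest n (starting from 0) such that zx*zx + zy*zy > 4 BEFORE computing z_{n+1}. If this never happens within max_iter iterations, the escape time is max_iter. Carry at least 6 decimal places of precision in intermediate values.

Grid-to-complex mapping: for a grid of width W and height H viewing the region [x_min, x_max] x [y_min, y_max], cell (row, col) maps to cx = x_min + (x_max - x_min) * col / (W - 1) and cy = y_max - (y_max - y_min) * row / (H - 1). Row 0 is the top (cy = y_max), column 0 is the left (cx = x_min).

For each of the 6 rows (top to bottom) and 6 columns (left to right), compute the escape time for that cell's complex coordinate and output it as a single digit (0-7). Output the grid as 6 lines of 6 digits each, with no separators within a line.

(row=0, col=0): c = -1.8700 + 1.5000i → escape time 1
(row=0, col=1): c = -1.6200 + 1.5000i → escape time 1
(row=0, col=2): c = -1.3700 + 1.5000i → escape time 1
(row=0, col=3): c = -1.1200 + 1.5000i → escape time 2
(row=0, col=4): c = -0.8700 + 1.5000i → escape time 2
(row=0, col=5): c = -0.6200 + 1.5000i → escape time 2
(row=1, col=0): c = -1.8700 + 1.1580i → escape time 1
(row=1, col=1): c = -1.6200 + 1.1580i → escape time 2
(row=1, col=2): c = -1.3700 + 1.1580i → escape time 2
(row=1, col=3): c = -1.1200 + 1.1580i → escape time 3
(row=1, col=4): c = -0.8700 + 1.1580i → escape time 3
(row=1, col=5): c = -0.6200 + 1.1580i → escape time 3
(row=2, col=0): c = -1.8700 + 0.8160i → escape time 1
(row=2, col=1): c = -1.6200 + 0.8160i → escape time 3
(row=2, col=2): c = -1.3700 + 0.8160i → escape time 3
(row=2, col=3): c = -1.1200 + 0.8160i → escape time 3
(row=2, col=4): c = -0.8700 + 0.8160i → escape time 4
(row=2, col=5): c = -0.6200 + 0.8160i → escape time 4
(row=3, col=0): c = -1.8700 + 0.4740i → escape time 3
(row=3, col=1): c = -1.6200 + 0.4740i → escape time 3
(row=3, col=2): c = -1.3700 + 0.4740i → escape time 4
(row=3, col=3): c = -1.1200 + 0.4740i → escape time 5
(row=3, col=4): c = -0.8700 + 0.4740i → escape time 6
(row=3, col=5): c = -0.6200 + 0.4740i → escape time 7
(row=4, col=0): c = -1.8700 + 0.1320i → escape time 4
(row=4, col=1): c = -1.6200 + 0.1320i → escape time 5
(row=4, col=2): c = -1.3700 + 0.1320i → escape time 7
(row=4, col=3): c = -1.1200 + 0.1320i → escape time 7
(row=4, col=4): c = -0.8700 + 0.1320i → escape time 7
(row=4, col=5): c = -0.6200 + 0.1320i → escape time 7
(row=5, col=0): c = -1.8700 + -0.2100i → escape time 4
(row=5, col=1): c = -1.6200 + -0.2100i → escape time 5
(row=5, col=2): c = -1.3700 + -0.2100i → escape time 7
(row=5, col=3): c = -1.1200 + -0.2100i → escape time 7
(row=5, col=4): c = -0.8700 + -0.2100i → escape time 7
(row=5, col=5): c = -0.6200 + -0.2100i → escape time 7

Answer: 111222
122333
133344
334567
457777
457777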